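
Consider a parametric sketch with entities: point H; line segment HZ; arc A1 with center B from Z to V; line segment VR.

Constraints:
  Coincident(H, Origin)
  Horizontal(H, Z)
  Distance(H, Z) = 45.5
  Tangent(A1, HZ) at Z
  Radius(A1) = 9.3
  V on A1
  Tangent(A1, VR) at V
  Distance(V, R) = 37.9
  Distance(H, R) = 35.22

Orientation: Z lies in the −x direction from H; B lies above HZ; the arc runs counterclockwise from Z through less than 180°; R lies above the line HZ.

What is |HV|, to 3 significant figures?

38.5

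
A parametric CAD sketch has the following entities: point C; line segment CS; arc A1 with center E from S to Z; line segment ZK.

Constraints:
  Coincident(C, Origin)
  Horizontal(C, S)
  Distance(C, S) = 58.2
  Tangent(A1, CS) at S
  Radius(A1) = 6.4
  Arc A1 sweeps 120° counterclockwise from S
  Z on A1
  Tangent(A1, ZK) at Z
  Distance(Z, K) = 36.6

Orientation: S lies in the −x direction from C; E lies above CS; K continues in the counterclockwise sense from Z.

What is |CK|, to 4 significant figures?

82.10

C is at the origin; C and S share the same y with |CS| = 58.2 and S on the −x side, so S = (-58.20, 0.000). Since A1 is tangent to CS there, ES ⟂ CS, so E = S + (0, 6.4) = (-58.20, 6.400). On A1, S sits at bearing -90° from E; a 120° counterclockwise sweep puts Z at bearing 30°, so Z = E + 6.4·(cos 30°, sin 30°) = (-52.66, 9.600). A1 meets ZK tangentially, so EZ is at right angles to ZK, so ZK runs along (−sin 30°, cos 30°); with |ZK| = 36.6, K = (-70.96, 41.30). Then |CK| = |K − C| = 82.10.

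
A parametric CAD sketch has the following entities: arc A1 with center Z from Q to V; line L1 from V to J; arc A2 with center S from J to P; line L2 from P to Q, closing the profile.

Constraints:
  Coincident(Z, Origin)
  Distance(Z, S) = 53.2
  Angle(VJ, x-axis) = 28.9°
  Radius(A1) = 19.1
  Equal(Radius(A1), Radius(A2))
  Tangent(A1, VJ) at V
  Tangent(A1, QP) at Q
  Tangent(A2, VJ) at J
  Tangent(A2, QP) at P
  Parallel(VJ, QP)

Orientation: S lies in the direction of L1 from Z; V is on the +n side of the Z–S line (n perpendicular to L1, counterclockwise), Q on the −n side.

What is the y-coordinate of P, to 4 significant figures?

8.989

The slot axis is L1's direction at 28.9°, so u = (cos 28.9°, sin 28.9°) = (0.8755, 0.4833) and n = (−sin 28.9°, cos 28.9°) = (-0.4833, 0.8755). Z is at the origin and S lies 53.2 along u from Z, so S = 53.2·u = (46.57, 25.71). Tangency of A1 to both parallel lines with radius 19.1 puts V and Q at Z ± 19.1·n: V = (-9.231, 16.72), Q = (9.231, -16.72). Equal radii place J and P the same way about S: J = S + 19.1·n = (37.34, 42.43), P = S − 19.1·n = (55.81, 8.989). So P.y = 8.989.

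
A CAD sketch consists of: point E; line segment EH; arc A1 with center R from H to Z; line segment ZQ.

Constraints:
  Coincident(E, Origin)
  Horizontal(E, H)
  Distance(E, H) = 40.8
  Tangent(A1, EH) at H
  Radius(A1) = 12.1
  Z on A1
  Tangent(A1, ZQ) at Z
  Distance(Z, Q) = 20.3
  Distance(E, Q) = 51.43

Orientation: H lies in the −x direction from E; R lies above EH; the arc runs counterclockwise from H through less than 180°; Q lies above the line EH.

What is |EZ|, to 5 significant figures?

33.961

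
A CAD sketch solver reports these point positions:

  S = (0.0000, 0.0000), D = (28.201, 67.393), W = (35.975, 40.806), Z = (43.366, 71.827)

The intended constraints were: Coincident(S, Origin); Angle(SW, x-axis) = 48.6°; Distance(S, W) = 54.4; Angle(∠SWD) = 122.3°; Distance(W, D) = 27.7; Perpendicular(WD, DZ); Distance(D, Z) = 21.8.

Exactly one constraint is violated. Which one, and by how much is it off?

Distance(D, Z) = 21.8 — off by 6.00.

S = (0.00, 0.00) ✓; SW at 48.60° ✓; |SW| = 54.40 ✓; ∠SWD = 122.3° ✓; |WD| = 27.70 ✓; ∠(WD, DZ) = 90.00° ✓; |DZ| = 15.80 ✗.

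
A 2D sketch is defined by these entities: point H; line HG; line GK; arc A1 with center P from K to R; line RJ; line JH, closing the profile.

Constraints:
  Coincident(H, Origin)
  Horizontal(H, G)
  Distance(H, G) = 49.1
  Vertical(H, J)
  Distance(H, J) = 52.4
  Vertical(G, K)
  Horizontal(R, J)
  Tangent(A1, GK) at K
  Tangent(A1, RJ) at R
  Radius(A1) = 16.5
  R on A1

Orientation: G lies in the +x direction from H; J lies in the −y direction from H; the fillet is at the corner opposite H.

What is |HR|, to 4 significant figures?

61.71

The virtual corner opposite H is at (49.10, -52.40). A1 meets GK tangentially, so PK is at right angles to GK and since A1 is tangent to RJ there, PR ⟂ RJ, with radius 16.5, so the center P sits 16.5 in from both sides at P = (32.60, -35.90). That places the tangent points at K = (49.10, -35.90) on GK and R = (32.60, -52.40) on RJ. Then |HR| = |R − H| = 61.71.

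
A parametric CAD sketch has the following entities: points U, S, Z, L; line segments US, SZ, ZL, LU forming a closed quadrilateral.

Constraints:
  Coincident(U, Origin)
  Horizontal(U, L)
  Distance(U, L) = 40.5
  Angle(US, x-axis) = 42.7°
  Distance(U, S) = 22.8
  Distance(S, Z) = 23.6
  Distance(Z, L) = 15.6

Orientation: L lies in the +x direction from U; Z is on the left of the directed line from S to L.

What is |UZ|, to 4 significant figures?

43.27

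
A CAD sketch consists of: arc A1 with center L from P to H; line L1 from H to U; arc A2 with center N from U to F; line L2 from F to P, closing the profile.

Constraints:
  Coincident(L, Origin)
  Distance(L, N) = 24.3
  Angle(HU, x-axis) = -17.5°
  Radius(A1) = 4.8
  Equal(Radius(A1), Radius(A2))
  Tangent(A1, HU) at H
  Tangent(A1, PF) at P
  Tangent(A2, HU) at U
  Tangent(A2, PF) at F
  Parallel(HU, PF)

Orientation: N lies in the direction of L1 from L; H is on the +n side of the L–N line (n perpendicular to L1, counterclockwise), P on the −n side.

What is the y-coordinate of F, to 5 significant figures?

-11.885

The slot axis is L1's direction at -17.5°, so u = (cos -17.5°, sin -17.5°) = (0.95372, -0.30071) and n = (−sin -17.5°, cos -17.5°) = (0.30071, 0.95372). L is at the origin and N lies 24.3 along u from L, so N = 24.3·u = (23.175, -7.3072). Tangency of A1 to both parallel lines with radius 4.8 puts H and P at L ± 4.8·n: H = (1.4434, 4.5778), P = (-1.4434, -4.5778). Equal radii place U and F the same way about N: U = N + 4.8·n = (24.619, -2.7293), F = N − 4.8·n = (21.732, -11.885). So F.y = -11.885.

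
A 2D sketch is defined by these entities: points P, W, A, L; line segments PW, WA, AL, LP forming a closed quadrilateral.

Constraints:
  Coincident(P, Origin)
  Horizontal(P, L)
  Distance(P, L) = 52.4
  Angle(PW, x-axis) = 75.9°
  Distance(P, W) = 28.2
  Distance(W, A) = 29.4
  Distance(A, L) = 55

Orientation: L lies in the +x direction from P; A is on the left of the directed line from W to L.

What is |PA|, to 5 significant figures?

55.753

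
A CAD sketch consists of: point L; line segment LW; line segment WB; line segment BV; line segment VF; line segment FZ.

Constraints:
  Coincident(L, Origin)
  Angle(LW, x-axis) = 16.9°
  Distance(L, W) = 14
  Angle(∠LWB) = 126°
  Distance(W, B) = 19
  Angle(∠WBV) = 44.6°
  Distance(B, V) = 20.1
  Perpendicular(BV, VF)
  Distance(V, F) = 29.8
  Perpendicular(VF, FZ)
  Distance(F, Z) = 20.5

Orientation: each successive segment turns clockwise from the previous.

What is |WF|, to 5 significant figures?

17.722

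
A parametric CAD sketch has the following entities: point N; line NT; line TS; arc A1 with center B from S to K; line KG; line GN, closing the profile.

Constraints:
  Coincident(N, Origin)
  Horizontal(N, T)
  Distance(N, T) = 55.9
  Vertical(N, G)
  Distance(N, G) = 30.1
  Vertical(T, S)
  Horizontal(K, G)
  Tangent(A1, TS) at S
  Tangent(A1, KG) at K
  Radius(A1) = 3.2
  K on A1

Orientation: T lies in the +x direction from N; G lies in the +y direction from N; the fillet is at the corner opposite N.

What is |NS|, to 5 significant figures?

62.036

The virtual corner opposite N is at (55.900, 30.100). Since A1 is tangent to TS there, BS ⟂ TS and A1 meets KG tangentially, so BK is at right angles to KG, with radius 3.2, so the center B sits 3.2 in from both sides at B = (52.700, 26.900). That places the tangent points at S = (55.900, 26.900) on TS and K = (52.700, 30.100) on KG. Then |NS| = |S − N| = 62.036.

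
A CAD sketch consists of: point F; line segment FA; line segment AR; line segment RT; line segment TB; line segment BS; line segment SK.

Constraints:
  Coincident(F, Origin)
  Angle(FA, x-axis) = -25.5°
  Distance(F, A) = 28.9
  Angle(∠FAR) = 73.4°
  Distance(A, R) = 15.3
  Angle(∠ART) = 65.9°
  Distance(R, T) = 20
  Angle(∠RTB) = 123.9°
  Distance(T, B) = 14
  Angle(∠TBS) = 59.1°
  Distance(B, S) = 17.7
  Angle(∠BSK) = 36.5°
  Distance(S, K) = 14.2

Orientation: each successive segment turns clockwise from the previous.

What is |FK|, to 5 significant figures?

10.973

F is at the origin; FA runs at -25.5° with length 28.9, so A = (26.085, -12.442). ∠FAR = 73.4° gives AR at -132.10° from the x-axis; with |AR| = 15.3, R = (15.827, -23.794). ∠ART = 65.9° gives RT at 113.80° from the x-axis; with |RT| = 20.0, T = (7.7563, -5.4948). ∠RTB = 123.9° gives TB at 57.700° from the x-axis; with |TB| = 14.0, B = (15.237, 6.3389). ∠TBS = 59.1° gives BS at -63.200° from the x-axis; with |BS| = 17.7, S = (23.218, -9.4599). ∠BSK = 36.5° gives SK at 153.30° from the x-axis; with |SK| = 14.2, K = (10.532, -3.0796). Then |FK| = |K − F| = 10.973.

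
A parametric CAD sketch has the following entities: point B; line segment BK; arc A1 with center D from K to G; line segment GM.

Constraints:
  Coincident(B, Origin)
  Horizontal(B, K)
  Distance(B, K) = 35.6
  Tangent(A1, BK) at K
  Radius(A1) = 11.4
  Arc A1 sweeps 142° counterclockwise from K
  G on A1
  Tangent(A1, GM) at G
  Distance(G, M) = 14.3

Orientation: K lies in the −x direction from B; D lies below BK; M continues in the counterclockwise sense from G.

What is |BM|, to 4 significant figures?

42.83

B is at the origin; B and K share the same y with |BK| = 35.6 and K on the −x side, so K = (-35.60, 0.000). A1 meets BK tangentially, so DK is at right angles to BK, so D = K + (0, -11.4) = (-35.60, -11.40). On A1, K sits at bearing 90° from D; a 142° counterclockwise sweep puts G at bearing 232°, so G = D + 11.4·(cos 232°, sin 232°) = (-42.62, -20.38). The tangent condition forces DG to be normal to GM, so GM runs along (−sin 232°, cos 232°); with |GM| = 14.3, M = (-31.35, -29.19). Then |BM| = |M − B| = 42.83.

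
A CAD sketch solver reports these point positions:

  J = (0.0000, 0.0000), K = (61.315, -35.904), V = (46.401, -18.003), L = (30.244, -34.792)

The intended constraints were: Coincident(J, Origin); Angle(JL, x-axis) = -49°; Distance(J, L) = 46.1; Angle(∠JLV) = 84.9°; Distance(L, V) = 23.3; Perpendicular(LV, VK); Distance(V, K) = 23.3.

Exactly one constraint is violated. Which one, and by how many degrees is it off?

Perpendicular(LV, VK) — off by 6.30°.

J = (0.00, 0.00) ✓; JL at -49.00° ✓; |JL| = 46.10 ✓; ∠JLV = 84.90° ✓; |LV| = 23.30 ✓; ∠(LV, VK) = 96.30° ✗; |VK| = 23.30 ✓.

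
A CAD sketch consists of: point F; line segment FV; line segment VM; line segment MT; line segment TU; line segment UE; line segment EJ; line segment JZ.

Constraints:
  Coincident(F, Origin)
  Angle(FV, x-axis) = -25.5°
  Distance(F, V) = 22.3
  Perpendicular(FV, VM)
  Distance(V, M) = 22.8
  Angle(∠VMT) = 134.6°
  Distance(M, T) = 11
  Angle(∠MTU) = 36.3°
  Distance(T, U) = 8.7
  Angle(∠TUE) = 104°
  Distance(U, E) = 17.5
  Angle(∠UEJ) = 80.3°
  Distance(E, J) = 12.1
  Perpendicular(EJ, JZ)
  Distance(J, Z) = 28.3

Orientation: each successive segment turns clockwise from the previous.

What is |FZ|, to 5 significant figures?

30.401

∠UEJ = 80.3° gives EJ at -120.30° from the x-axis; with |EJ| = 12.1, J = (15.134, -43.222). The perpendicularity gives JZ at right angles to EJ, so JZ runs at 149.70°; with |JZ| = 28.3, Z = (-9.3000, -28.944). Then |FZ| = |Z − F| = 30.401.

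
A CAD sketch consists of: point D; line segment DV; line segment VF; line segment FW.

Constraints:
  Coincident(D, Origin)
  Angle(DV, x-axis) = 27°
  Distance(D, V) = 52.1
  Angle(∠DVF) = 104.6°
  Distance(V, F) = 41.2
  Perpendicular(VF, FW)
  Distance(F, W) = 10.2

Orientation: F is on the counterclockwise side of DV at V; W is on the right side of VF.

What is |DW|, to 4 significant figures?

81.40

D is at the origin; DV runs at 27.0° with length 52.1, so V = 52.1·(cos 27.0°, sin 27.0°) = (46.42, 23.65). ∠DVF = 104.6°, so VF runs at 27.0° + (180° − 104.6°) = 102.4° from the x-axis; with |VF| = 41.2, F = V + 41.2·(cos 102.4°, sin 102.4°) = (37.57, 63.89). The perpendicularity gives FW at right angles to VF; with |FW| = 10.2 on the right of VF, W = F + 10.2·(0.9767, 0.2147) = (47.54, 66.08). Then |DW| = |W − D| = 81.40.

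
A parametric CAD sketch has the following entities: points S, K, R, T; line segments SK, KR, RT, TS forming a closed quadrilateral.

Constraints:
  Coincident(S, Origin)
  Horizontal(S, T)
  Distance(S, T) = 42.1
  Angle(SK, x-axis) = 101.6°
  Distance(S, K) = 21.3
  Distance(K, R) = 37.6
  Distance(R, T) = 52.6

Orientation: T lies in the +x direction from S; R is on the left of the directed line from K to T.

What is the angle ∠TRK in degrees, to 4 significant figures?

66.24°

Checks: |KR| = 37.60 ✓; |RT| = 52.60 ✓.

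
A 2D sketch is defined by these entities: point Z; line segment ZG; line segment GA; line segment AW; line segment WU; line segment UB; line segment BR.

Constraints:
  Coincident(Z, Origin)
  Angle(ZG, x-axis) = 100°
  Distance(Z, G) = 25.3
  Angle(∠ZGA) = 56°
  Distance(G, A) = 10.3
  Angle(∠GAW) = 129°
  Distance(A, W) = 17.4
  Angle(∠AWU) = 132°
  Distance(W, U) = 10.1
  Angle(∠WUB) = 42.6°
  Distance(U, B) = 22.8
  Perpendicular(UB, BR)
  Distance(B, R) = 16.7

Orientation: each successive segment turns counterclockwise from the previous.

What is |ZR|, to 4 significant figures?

26.60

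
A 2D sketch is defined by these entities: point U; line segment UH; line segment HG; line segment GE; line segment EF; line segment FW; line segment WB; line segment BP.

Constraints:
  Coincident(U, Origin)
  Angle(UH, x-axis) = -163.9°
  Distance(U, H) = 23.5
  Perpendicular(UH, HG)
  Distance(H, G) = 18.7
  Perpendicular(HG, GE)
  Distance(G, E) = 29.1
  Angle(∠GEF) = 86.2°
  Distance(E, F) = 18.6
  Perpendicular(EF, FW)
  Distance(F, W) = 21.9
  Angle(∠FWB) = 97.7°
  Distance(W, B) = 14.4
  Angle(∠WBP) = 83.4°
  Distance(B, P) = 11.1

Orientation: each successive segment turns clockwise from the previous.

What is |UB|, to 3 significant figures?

24.4

EF ⟂ FW, so FW runs at -168°; with |FW| = 21.9, W = (-17.2, -3.32). ∠FWB = 97.7° gives WB at 110° from the x-axis; with |WB| = 14.4, B = (-22.2, 10.2). Then |UB| = |B − U| = 24.4.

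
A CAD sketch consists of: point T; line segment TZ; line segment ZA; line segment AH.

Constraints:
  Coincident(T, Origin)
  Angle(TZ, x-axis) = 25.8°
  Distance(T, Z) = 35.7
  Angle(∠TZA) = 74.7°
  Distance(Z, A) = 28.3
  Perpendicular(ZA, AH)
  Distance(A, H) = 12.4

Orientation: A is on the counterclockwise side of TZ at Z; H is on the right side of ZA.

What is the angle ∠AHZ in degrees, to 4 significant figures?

66.34°

∠TZA = 74.7°, so ZA runs at 25.8° + (180° − 74.7°) = 131.1° from the x-axis; with |ZA| = 28.3, A = Z + 28.3·(cos 131.1°, sin 131.1°) = (13.54, 36.86). ZA ⟂ AH; with |AH| = 12.4 on the right of ZA, H = A + 12.4·(0.7536, 0.6574) = (22.88, 45.02). Then cos ∠AHZ = HA·HZ / (|HA||HZ|), giving 66.34°.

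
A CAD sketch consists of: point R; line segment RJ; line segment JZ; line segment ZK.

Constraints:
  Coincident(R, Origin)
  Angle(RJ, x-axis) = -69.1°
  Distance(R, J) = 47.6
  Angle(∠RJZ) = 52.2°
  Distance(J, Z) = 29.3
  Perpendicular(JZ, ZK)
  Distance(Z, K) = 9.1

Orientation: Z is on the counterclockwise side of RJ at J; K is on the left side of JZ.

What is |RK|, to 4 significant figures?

28.51

R is at the origin; RJ runs at -69.1° with length 47.6, so J = 47.6·(cos -69.1°, sin -69.1°) = (16.98, -44.47). ∠RJZ = 52.2°, so JZ runs at -69.1° + (180° − 52.2°) = 58.70° from the x-axis; with |JZ| = 29.3, Z = J + 29.3·(cos 58.70°, sin 58.70°) = (32.20, -19.43). JZ is perpendicular to ZK; with |ZK| = 9.1 on the left of JZ, K = Z + 9.1·(-0.8545, 0.5195) = (24.43, -14.70). Then |RK| = |K − R| = 28.51.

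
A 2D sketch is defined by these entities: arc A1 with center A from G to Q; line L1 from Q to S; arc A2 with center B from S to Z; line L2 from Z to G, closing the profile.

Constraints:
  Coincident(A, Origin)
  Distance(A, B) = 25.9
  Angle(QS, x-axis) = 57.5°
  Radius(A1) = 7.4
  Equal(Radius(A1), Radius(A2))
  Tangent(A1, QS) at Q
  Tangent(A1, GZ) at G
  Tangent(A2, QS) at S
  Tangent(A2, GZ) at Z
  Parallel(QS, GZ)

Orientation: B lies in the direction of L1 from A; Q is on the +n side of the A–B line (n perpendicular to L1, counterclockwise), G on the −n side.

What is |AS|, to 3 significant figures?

26.9

The slot axis is L1's direction at 57.5°, so u = (cos 57.5°, sin 57.5°) = (0.537, 0.843) and n = (−sin 57.5°, cos 57.5°) = (-0.843, 0.537). A is at the origin and B lies 25.9 along u from A, so B = 25.9·u = (13.9, 21.8). Tangency of A1 to both parallel lines with radius 7.4 puts Q and G at A ± 7.4·n: Q = (-6.24, 3.98), G = (6.24, -3.98). Equal radii place S and Z the same way about B: S = B + 7.4·n = (7.67, 25.8), Z = B − 7.4·n = (20.2, 17.9). Then |AS| = |S − A| = 26.9.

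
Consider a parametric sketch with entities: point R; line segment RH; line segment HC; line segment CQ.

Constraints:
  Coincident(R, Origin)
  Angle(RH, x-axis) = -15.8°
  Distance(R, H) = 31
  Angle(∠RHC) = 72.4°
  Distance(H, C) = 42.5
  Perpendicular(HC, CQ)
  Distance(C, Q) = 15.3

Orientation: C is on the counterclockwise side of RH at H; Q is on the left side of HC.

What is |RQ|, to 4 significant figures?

36.06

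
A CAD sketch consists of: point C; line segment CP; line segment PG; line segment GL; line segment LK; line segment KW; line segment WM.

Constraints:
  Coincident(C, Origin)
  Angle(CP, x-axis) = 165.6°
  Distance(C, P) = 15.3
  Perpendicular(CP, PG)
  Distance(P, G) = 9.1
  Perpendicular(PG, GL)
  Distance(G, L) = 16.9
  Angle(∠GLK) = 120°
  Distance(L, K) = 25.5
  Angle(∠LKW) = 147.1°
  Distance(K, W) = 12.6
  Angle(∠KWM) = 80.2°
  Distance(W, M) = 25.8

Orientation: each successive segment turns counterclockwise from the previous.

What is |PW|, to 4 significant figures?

38.67

C is at the origin; CP runs at 165.6° with length 15.3, so P = (-14.82, 3.805). CP ⟂ PG, so PG runs at -104.4°; with |PG| = 9.1, G = (-17.08, -5.009). PG is perpendicular to GL, so GL runs at -14.40°; with |GL| = 16.9, L = (-0.7133, -9.212). ∠GLK = 120.0° gives LK at 45.60° from the x-axis; with |LK| = 25.5, K = (17.13, 9.007). ∠LKW = 147.1° gives KW at 78.50° from the x-axis; with |KW| = 12.6, W = (19.64, 21.35). Then |PW| = |W − P| = 38.67.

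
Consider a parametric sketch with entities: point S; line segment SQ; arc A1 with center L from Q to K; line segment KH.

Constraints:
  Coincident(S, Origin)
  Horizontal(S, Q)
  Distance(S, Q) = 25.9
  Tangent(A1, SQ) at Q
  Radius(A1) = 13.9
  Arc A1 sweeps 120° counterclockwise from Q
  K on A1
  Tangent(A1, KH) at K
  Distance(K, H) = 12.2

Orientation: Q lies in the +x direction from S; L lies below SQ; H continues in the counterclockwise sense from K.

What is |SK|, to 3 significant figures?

25.0

Since A1 is tangent to SQ there, LQ ⟂ SQ, so L = Q + (0, -13.9) = (25.9, -13.9). On A1, Q sits at bearing 90° from L; a 120° counterclockwise sweep puts K at bearing 210°, so K = L + 13.9·(cos 210°, sin 210°) = (13.9, -20.9). Then |SK| = |K − S| = 25.0.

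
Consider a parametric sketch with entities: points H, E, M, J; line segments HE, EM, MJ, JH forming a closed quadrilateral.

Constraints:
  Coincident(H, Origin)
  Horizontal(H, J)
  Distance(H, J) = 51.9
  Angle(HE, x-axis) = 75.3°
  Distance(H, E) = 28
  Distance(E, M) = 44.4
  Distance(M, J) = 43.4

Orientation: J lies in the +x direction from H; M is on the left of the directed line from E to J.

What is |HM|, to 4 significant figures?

64.96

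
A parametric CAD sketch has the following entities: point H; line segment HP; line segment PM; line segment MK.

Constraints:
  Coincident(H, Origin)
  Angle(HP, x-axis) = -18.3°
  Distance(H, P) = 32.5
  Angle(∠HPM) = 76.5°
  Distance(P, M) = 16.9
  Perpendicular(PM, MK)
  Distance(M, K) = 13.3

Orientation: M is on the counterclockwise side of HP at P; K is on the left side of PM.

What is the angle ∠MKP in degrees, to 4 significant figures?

51.80°

H is at the origin; HP runs at -18.3° with length 32.5, so P = 32.5·(cos -18.3°, sin -18.3°) = (30.86, -10.20). ∠HPM = 76.5°, so PM runs at -18.3° + (180° − 76.5°) = 85.20° from the x-axis; with |PM| = 16.9, M = P + 16.9·(cos 85.20°, sin 85.20°) = (32.27, 6.636). PM ⟂ MK; with |MK| = 13.3 on the left of PM, K = M + 13.3·(-0.9965, 0.08368) = (19.02, 7.749). Then cos ∠MKP = KM·KP / (|KM||KP|), giving 51.80°.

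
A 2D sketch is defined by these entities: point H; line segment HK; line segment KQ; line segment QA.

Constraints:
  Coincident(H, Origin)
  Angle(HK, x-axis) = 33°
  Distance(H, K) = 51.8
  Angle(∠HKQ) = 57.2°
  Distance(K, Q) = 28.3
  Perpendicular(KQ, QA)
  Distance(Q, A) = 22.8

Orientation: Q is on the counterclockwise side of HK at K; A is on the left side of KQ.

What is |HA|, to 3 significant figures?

20.7

H is at the origin; HK runs at 33.0° with length 51.8, so K = 51.8·(cos 33.0°, sin 33.0°) = (43.4, 28.2). ∠HKQ = 57.2°, so KQ runs at 33.0° + (180° − 57.2°) = 156° from the x-axis; with |KQ| = 28.3, Q = K + 28.3·(cos 156°, sin 156°) = (17.6, 39.8). KQ is perpendicular to QA; with |QA| = 22.8 on the left of KQ, A = Q + 22.8·(-0.410, -0.912) = (8.28, 19.0). Then |HA| = |A − H| = 20.7.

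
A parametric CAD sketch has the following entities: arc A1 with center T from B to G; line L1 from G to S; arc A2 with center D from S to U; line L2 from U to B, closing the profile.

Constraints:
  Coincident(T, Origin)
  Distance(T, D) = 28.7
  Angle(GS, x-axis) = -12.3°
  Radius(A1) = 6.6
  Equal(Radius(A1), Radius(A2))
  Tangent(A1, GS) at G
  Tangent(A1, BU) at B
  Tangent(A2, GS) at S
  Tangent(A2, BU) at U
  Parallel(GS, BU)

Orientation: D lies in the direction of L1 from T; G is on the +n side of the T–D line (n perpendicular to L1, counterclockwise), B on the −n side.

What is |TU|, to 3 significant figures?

29.4

The slot axis is L1's direction at -12.3°, so u = (cos -12.3°, sin -12.3°) = (0.977, -0.213) and n = (−sin -12.3°, cos -12.3°) = (0.213, 0.977). T is at the origin and D lies 28.7 along u from T, so D = 28.7·u = (28.0, -6.11). Tangency of A1 to both parallel lines with radius 6.6 puts G and B at T ± 6.6·n: G = (1.41, 6.45), B = (-1.41, -6.45). Equal radii place S and U the same way about D: S = D + 6.6·n = (29.4, 0.335), U = D − 6.6·n = (26.6, -12.6). Then |TU| = |U − T| = 29.4.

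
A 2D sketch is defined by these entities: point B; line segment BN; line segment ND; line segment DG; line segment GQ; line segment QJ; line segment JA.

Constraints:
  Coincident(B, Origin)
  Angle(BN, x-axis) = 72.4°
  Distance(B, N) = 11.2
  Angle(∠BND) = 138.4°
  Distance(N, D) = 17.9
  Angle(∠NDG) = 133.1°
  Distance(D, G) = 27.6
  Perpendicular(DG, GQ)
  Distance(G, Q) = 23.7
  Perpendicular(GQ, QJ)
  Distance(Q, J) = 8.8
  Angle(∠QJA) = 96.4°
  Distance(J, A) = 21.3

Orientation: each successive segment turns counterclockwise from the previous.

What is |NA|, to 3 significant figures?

30.5

B is at the origin; BN runs at 72.4° with length 11.2, so N = (3.39, 10.7). ∠BND = 138.4° gives ND at 114° from the x-axis; with |ND| = 17.9, D = (-3.89, 27.0). ∠NDG = 133.1° gives DG at 161° from the x-axis; with |DG| = 27.6, G = (-30.0, 36.1). The perpendicularity gives GQ at right angles to DG, so GQ runs at -109°; with |GQ| = 23.7, Q = (-37.7, 13.7). GQ ⟂ QJ, so QJ runs at -19.1°; with |QJ| = 8.8, J = (-29.4, 10.8). ∠QJA = 96.4° gives JA at 64.5° from the x-axis; with |JA| = 21.3, A = (-20.2, 30.0). Then |NA| = |A − N| = 30.5.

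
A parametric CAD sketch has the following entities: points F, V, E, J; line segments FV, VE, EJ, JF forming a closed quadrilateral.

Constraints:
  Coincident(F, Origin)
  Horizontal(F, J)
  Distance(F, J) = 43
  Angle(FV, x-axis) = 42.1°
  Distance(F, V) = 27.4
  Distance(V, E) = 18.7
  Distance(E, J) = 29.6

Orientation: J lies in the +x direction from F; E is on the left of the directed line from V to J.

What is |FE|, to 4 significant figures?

45.98

F is at the origin; F and J share the same y with |FJ| = 43.0 and J in +x, so J = (43.0, 0). FV runs at 42.1° with |FV| = 27.4, so V = (20.33, 18.37). E is determined by |VE| = 18.7 and |EJ| = 29.6 together: it lies at the intersection of circle(V, 18.7) and circle(J, 29.6). With |VJ| = 29.18, the foot of the radical line on VJ is 5.567 from V and the perpendicular offset is √(18.7² − 5.567²) = 17.85. Taking the left-of-VJ solution: E = (35.89, 28.73).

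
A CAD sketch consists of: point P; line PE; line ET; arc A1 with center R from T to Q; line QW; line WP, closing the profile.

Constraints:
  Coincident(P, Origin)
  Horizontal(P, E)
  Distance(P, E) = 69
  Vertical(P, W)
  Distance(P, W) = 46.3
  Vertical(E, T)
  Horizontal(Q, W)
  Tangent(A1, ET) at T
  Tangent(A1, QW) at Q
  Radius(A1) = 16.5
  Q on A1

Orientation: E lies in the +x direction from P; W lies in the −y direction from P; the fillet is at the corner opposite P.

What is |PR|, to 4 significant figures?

60.37

P and W share the same x with |PW| = 46.3 and W on the −y side, so W = (0.000, -46.30). The virtual corner opposite P is at (69.00, -46.30). Since A1 is tangent to ET there, RT ⟂ ET and the tangent condition forces RQ to be normal to QW, with radius 16.5, so the center R sits 16.5 in from both sides at R = (52.50, -29.80). Then |PR| = |R − P| = 60.37.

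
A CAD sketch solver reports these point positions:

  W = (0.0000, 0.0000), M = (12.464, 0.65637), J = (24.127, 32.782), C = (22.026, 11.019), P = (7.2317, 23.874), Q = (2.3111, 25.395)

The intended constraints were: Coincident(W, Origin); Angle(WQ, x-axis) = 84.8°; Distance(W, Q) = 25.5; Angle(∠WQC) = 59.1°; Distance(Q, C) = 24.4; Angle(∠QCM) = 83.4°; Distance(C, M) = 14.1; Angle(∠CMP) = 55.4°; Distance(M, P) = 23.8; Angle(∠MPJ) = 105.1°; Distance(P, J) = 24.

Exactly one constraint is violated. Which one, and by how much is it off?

Distance(P, J) = 24 — off by 4.90.

W = (0.00, 0.00) ✓; WQ at 84.80° ✓; |WQ| = 25.50 ✓; ∠WQC = 59.10° ✓; |QC| = 24.40 ✓; ∠QCM = 83.40° ✓; |CM| = 14.10 ✓; ∠CMP = 55.40° ✓; |MP| = 23.80 ✓; ∠MPJ = 105.1° ✓; |PJ| = 19.10 ✗.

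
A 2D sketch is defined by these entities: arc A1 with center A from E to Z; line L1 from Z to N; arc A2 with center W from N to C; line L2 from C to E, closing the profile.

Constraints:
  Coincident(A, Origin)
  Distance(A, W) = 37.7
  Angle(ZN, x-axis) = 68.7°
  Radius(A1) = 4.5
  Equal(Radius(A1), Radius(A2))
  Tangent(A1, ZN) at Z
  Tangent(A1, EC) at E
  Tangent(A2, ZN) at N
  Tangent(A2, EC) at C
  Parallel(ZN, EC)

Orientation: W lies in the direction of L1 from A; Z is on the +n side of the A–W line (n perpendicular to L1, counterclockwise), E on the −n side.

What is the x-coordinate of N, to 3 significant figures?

9.50

Tangency of A1 to both parallel lines with radius 4.5 puts Z and E at A ± 4.5·n: Z = (-4.19, 1.63), E = (4.19, -1.63). Equal radii place N and C the same way about W: N = W + 4.5·n = (9.50, 36.8), C = W − 4.5·n = (17.9, 33.5). So N.x = 9.50.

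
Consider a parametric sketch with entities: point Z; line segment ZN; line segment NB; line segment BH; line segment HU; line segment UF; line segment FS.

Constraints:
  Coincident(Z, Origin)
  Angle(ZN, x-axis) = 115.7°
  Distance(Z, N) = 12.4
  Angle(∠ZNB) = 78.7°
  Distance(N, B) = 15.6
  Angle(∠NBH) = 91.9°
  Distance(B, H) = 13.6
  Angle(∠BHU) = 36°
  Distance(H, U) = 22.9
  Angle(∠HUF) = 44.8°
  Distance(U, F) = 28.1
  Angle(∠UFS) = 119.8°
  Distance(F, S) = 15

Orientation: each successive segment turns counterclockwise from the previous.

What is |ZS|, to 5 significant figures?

33.176

Z is at the origin; ZN runs at 115.7° with length 12.4, so N = (-5.3774, 11.173). ∠ZNB = 78.7° gives NB at -143.00° from the x-axis; with |NB| = 15.6, B = (-17.836, 1.7850). ∠NBH = 91.9° gives BH at -54.900° from the x-axis; with |BH| = 13.6, H = (-10.016, -9.3418). ∠BHU = 36.0° gives HU at 89.100° from the x-axis; with |HU| = 22.9, U = (-9.6563, 13.555). ∠HUF = 44.8° gives UF at -135.70° from the x-axis; with |UF| = 28.1, F = (-29.767, -6.0701). ∠UFS = 119.8° gives FS at -75.500° from the x-axis; with |FS| = 15.0, S = (-26.012, -20.592). Then |ZS| = |S − Z| = 33.176.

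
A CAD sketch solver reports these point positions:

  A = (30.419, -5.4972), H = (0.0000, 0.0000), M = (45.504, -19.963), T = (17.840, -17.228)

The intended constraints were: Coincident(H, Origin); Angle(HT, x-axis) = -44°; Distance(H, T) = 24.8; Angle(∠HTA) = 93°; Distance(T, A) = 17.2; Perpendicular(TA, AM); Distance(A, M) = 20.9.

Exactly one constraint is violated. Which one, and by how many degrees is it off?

Perpendicular(TA, AM) — off by 3.20°.

H = (0.00, 0.00) ✓; HT at -44.00° ✓; |HT| = 24.80 ✓; ∠HTA = 93.00° ✓; |TA| = 17.20 ✓; ∠(TA, AM) = 86.80° ✗; |AM| = 20.90 ✓.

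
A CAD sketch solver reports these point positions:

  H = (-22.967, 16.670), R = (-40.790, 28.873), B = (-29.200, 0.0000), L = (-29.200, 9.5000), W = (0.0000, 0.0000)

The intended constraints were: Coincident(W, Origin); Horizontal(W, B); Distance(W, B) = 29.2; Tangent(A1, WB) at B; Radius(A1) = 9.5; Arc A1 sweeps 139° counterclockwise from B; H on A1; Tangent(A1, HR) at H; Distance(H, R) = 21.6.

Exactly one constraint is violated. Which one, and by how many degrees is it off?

Tangent(A1, HR) at H — off by 6.60°.

W = (0.00, 0.00) ✓; W.y = 0.00, B.y = 0.00 ✓; |WB| = 29.20 ✓; ∠(LB, BW) = 90.00° ✓; |LB| = 9.500 ✓; bearing(L→H) − bearing(L→B) = 139.0° ✓; |LH| = 9.500 ✓; ∠(LH, HR) = 83.40° ✗; |HR| = 21.60 ✓.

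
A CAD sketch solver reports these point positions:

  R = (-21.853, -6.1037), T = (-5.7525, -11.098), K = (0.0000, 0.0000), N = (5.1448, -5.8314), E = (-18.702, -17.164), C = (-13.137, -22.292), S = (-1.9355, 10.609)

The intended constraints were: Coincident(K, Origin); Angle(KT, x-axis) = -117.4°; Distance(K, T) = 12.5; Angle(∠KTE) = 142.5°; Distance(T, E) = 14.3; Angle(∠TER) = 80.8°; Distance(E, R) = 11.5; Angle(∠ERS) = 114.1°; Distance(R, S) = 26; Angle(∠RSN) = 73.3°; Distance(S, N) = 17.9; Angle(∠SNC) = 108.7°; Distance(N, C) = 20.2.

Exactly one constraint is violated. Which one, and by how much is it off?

Distance(N, C) = 20.2 — off by 4.40.

K = (0.00, 0.00) ✓; KT at -117.4° ✓; |KT| = 12.50 ✓; ∠KTE = 142.5° ✓; |TE| = 14.30 ✓; ∠TER = 80.80° ✓; |ER| = 11.50 ✓; ∠ERS = 114.1° ✓; |RS| = 26.00 ✓; ∠RSN = 73.30° ✓; |SN| = 17.90 ✓; ∠SNC = 108.7° ✓; |NC| = 24.60 ✗.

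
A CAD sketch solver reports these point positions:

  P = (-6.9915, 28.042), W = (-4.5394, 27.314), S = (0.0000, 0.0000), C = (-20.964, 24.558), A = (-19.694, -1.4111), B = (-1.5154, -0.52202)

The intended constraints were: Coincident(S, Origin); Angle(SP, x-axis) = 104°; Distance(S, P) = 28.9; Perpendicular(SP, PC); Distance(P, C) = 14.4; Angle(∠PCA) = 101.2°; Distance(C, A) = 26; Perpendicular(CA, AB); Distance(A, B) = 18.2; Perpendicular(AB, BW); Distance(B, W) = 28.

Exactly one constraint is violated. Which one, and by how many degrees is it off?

Perpendicular(AB, BW) — off by 3.40°.

S = (0.00, 0.00) ✓; SP at 104.0° ✓; |SP| = 28.90 ✓; ∠(SP, PC) = 90.00° ✓; |PC| = 14.40 ✓; ∠PCA = 101.2° ✓; |CA| = 26.00 ✓; ∠(CA, AB) = 90.00° ✓; |AB| = 18.20 ✓; ∠(AB, BW) = 93.40° ✗; |BW| = 28.00 ✓.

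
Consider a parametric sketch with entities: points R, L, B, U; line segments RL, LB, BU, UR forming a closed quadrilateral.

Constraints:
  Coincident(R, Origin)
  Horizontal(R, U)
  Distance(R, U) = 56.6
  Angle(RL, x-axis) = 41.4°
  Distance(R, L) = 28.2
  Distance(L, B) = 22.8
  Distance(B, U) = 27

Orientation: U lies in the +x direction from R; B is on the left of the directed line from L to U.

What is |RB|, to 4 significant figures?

49.40

R is at the origin; R and U share the same y with |RU| = 56.6 and U in +x, so U = (56.6, 0). RL runs at 41.4° with |RL| = 28.2, so L = (21.15, 18.65). B is determined by |LB| = 22.8 and |BU| = 27.0 together: it lies at the intersection of circle(L, 22.8) and circle(U, 27.0). With |LU| = 40.05, the foot of the radical line on LU is 17.42 from L and the perpendicular offset is √(22.8² − 17.42²) = 14.72. Taking the left-of-LU solution: B = (43.42, 23.56).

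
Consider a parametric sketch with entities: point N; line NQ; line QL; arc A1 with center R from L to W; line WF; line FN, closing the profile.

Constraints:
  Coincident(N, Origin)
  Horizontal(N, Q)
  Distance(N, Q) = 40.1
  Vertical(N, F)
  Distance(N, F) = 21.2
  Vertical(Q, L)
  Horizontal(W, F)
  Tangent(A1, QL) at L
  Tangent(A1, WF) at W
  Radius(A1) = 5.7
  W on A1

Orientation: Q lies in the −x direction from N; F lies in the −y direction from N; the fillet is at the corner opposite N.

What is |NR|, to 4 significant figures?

37.73

N is at the origin; N and Q share the same y with |NQ| = 40.1 and Q on the −x side, so Q = (-40.10, 0.000). NF is vertical with |NF| = 21.2 and F on the −y side, so F = (0.000, -21.20). The virtual corner opposite N is at (-40.10, -21.20). The tangent condition forces RL to be normal to QL and since A1 is tangent to WF there, RW ⟂ WF, with radius 5.7, so the center R sits 5.7 in from both sides at R = (-34.40, -15.50). Then |NR| = |R − N| = 37.73.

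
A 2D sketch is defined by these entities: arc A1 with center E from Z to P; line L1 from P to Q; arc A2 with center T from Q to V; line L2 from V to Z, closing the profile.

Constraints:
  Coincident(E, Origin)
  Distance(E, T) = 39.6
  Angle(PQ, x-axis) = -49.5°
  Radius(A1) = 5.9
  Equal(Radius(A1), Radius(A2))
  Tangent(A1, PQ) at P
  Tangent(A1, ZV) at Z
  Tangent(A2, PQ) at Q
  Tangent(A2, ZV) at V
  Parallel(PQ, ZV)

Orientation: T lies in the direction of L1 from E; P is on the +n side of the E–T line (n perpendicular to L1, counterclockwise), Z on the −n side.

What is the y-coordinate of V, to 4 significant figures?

-33.94

The slot axis is L1's direction at -49.5°, so u = (cos -49.5°, sin -49.5°) = (0.6494, -0.7604) and n = (−sin -49.5°, cos -49.5°) = (0.7604, 0.6494). E is at the origin and T lies 39.6 along u from E, so T = 39.6·u = (25.72, -30.11). Tangency of A1 to both parallel lines with radius 5.9 puts P and Z at E ± 5.9·n: P = (4.486, 3.832), Z = (-4.486, -3.832). Equal radii place Q and V the same way about T: Q = T + 5.9·n = (30.20, -26.28), V = T − 5.9·n = (21.23, -33.94). So V.y = -33.94.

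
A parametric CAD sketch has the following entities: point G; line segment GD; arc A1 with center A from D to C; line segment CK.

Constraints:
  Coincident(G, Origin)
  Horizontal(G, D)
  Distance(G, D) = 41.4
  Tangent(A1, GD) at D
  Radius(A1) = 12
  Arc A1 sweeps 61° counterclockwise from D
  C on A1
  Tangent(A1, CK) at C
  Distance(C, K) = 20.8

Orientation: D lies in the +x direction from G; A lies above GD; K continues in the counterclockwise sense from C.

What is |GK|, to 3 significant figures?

66.6

G is at the origin; G and D share the same y with |GD| = 41.4 and D on the +x side, so D = (41.4, 0.00). The tangent condition forces AD to be normal to GD, so A = D + (0, 12) = (41.4, 12.0). On A1, D sits at bearing -90° from A; a 61° counterclockwise sweep puts C at bearing -29°, so C = A + 12.0·(cos -29°, sin -29°) = (51.9, 6.18). Tangency of A1 to CK means the radius AC is perpendicular to CK, so CK runs along (−sin -29°, cos -29°); with |CK| = 20.8, K = (62.0, 24.4). Then |GK| = |K − G| = 66.6.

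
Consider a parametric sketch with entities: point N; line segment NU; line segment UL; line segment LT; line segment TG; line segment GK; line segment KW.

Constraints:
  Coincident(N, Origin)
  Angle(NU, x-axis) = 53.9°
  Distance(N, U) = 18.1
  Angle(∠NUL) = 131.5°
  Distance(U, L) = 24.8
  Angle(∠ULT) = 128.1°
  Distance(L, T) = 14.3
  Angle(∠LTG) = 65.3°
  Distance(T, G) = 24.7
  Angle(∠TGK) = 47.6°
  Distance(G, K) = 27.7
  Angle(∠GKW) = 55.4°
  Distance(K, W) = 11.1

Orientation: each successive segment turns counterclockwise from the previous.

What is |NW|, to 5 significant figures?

41.405

N is at the origin; NU runs at 53.9° with length 18.1, so U = (10.664, 14.625). ∠NUL = 131.5° gives UL at 102.40° from the x-axis; with |UL| = 24.8, L = (5.3390, 38.846). ∠ULT = 128.1° gives LT at 154.30° from the x-axis; with |LT| = 14.3, T = (-7.5464, 45.047). ∠LTG = 65.3° gives TG at -91.000° from the x-axis; with |TG| = 24.7, G = (-7.9775, 20.351). ∠TGK = 47.6° gives GK at 41.400° from the x-axis; with |GK| = 27.7, K = (12.801, 38.670). ∠GKW = 55.4° gives KW at 166.00° from the x-axis; with |KW| = 11.1, W = (2.0303, 41.355). Then |NW| = |W − N| = 41.405.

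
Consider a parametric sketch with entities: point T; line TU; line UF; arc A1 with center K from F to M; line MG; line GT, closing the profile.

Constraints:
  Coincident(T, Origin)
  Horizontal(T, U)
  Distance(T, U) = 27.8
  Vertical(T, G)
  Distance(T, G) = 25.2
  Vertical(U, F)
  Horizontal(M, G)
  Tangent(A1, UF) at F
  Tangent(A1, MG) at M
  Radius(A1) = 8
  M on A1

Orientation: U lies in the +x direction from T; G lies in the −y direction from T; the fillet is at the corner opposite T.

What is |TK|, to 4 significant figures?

26.23

TG is vertical with |TG| = 25.2 and G on the −y side, so G = (0.000, -25.20). The virtual corner opposite T is at (27.80, -25.20). The tangent condition forces KF to be normal to UF and since A1 is tangent to MG there, KM ⟂ MG, with radius 8.0, so the center K sits 8.0 in from both sides at K = (19.80, -17.20). Then |TK| = |K − T| = 26.23.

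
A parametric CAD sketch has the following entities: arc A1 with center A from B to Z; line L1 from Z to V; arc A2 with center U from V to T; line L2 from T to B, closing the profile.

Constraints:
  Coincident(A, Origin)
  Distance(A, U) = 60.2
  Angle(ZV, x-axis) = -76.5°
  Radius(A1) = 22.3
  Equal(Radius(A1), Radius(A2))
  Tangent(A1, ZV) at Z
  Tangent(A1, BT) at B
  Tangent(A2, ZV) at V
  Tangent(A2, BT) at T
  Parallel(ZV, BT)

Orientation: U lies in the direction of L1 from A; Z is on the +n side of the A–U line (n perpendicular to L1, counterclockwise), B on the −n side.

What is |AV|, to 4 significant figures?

64.20

The slot axis is L1's direction at -76.5°, so u = (cos -76.5°, sin -76.5°) = (0.2334, -0.9724) and n = (−sin -76.5°, cos -76.5°) = (0.9724, 0.2334). A is at the origin and U lies 60.2 along u from A, so U = 60.2·u = (14.05, -58.54). Tangency of A1 to both parallel lines with radius 22.3 puts Z and B at A ± 22.3·n: Z = (21.68, 5.206), B = (-21.68, -5.206). Equal radii place V and T the same way about U: V = U + 22.3·n = (35.74, -53.33), T = U − 22.3·n = (-7.630, -63.74). Then |AV| = |V − A| = 64.20.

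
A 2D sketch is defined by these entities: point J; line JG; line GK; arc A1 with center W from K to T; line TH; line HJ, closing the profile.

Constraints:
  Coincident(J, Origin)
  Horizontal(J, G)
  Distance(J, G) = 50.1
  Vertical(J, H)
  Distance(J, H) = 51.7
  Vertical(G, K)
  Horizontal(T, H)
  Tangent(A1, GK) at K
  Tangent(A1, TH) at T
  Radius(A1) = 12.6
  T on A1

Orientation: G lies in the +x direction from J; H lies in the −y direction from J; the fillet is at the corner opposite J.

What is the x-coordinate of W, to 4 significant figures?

37.50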